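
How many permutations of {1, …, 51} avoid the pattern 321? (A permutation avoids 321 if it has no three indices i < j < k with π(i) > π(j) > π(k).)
C_51 = 7684785670514316385230816156

These 321-avoiding permutations are counted by the Catalan number C_n = (1/(n + 1)) · C(2n, n). For n = 51: C_51 = (1/52) · C(102, 51) = 399608854866744452032002440112/52 = 7684785670514316385230816156.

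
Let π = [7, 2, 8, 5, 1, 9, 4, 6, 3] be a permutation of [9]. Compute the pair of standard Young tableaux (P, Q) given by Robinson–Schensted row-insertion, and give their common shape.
P = [1, 3, 6] / [2, 4, 9] / [5, 8] / [7];  Q = [1, 3, 6] / [2, 4, 8] / [5, 7] / [9];  common shape = (3, 3, 2, 1)

Row-insert the values π_1, π_2, … into P one at a time, bumping the leftmost entry strictly greater than the inserted value down to the next row. The recording tableau Q records, in position (i, j), the step at which that cell was added to P.
  Insert 7 (step 1): P = [7];  Q = [1]
  Insert 2 (step 2): P = [2] / [7];  Q = [1] / [2]
  Insert 8 (step 3): P = [2, 8] / [7];  Q = [1, 3] / [2]
  Insert 5 (step 4): P = [2, 5] / [7, 8];  Q = [1, 3] / [2, 4]
  Insert 1 (step 5): P = [1, 5] / [2, 8] / [7];  Q = [1, 3] / [2, 4] / [5]
  Insert 9 (step 6): P = [1, 5, 9] / [2, 8] / [7];  Q = [1, 3, 6] / [2, 4] / [5]
  Insert 4 (step 7): P = [1, 4, 9] / [2, 5] / [7, 8];  Q = [1, 3, 6] / [2, 4] / [5, 7]
  Insert 6 (step 8): P = [1, 4, 6] / [2, 5, 9] / [7, 8];  Q = [1, 3, 6] / [2, 4, 8] / [5, 7]
  Insert 3 (step 9): P = [1, 3, 6] / [2, 4, 9] / [5, 8] / [7];  Q = [1, 3, 6] / [2, 4, 8] / [5, 7] / [9]
Final shape: (3, 3, 2, 1).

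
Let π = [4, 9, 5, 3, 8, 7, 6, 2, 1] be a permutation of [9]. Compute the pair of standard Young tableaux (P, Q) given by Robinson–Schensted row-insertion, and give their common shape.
P = [1, 5, 6] / [2, 7] / [3] / [4] / [8] / [9];  Q = [1, 2, 5] / [3, 6] / [4] / [7] / [8] / [9];  common shape = (3, 2, 1, 1, 1, 1)

Row-insert the values π_1, π_2, … into P one at a time, bumping the leftmost entry strictly greater than the inserted value down to the next row. The recording tableau Q records, in position (i, j), the step at which that cell was added to P.
  Insert 4 (step 1): P = [4];  Q = [1]
  Insert 9 (step 2): P = [4, 9];  Q = [1, 2]
  Insert 5 (step 3): P = [4, 5] / [9];  Q = [1, 2] / [3]
  Insert 3 (step 4): P = [3, 5] / [4] / [9];  Q = [1, 2] / [3] / [4]
  Insert 8 (step 5): P = [3, 5, 8] / [4] / [9];  Q = [1, 2, 5] / [3] / [4]
  Insert 7 (step 6): P = [3, 5, 7] / [4, 8] / [9];  Q = [1, 2, 5] / [3, 6] / [4]
  Insert 6 (step 7): P = [3, 5, 6] / [4, 7] / [8] / [9];  Q = [1, 2, 5] / [3, 6] / [4] / [7]
  Insert 2 (step 8): P = [2, 5, 6] / [3, 7] / [4] / [8] / [9];  Q = [1, 2, 5] / [3, 6] / [4] / [7] / [8]
  Insert 1 (step 9): P = [1, 5, 6] / [2, 7] / [3] / [4] / [8] / [9];  Q = [1, 2, 5] / [3, 6] / [4] / [7] / [8] / [9]
Final shape: (3, 2, 1, 1, 1, 1).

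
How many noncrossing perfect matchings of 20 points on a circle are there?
C_10 = 16796

These noncrossing handshakes are counted by the Catalan number C_n = (1/(n + 1)) · C(2n, n). For n = 10: C_10 = (1/11) · C(20, 10) = 184756/11 = 16796.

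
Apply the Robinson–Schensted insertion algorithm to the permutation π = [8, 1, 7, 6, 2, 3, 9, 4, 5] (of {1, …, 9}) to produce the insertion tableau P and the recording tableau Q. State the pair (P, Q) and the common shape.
P = [1, 2, 3, 4, 5] / [6, 9] / [7] / [8];  Q = [1, 3, 6, 7, 9] / [2, 8] / [4] / [5];  common shape = (5, 2, 1, 1)

Row-insert the values π_1, π_2, … into P one at a time, bumping the leftmost entry strictly greater than the inserted value down to the next row. The recording tableau Q records, in position (i, j), the step at which that cell was added to P.
  Insert 8 (step 1): P = [8];  Q = [1]
  Insert 1 (step 2): P = [1] / [8];  Q = [1] / [2]
  Insert 7 (step 3): P = [1, 7] / [8];  Q = [1, 3] / [2]
  Insert 6 (step 4): P = [1, 6] / [7] / [8];  Q = [1, 3] / [2] / [4]
  Insert 2 (step 5): P = [1, 2] / [6] / [7] / [8];  Q = [1, 3] / [2] / [4] / [5]
  Insert 3 (step 6): P = [1, 2, 3] / [6] / [7] / [8];  Q = [1, 3, 6] / [2] / [4] / [5]
  Insert 9 (step 7): P = [1, 2, 3, 9] / [6] / [7] / [8];  Q = [1, 3, 6, 7] / [2] / [4] / [5]
  Insert 4 (step 8): P = [1, 2, 3, 4] / [6, 9] / [7] / [8];  Q = [1, 3, 6, 7] / [2, 8] / [4] / [5]
  Insert 5 (step 9): P = [1, 2, 3, 4, 5] / [6, 9] / [7] / [8];  Q = [1, 3, 6, 7, 9] / [2, 8] / [4] / [5]
Final shape: (5, 2, 1, 1).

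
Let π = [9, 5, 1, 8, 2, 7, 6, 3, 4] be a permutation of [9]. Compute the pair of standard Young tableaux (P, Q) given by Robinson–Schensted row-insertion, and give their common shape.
P = [1, 2, 3, 4] / [5, 6] / [7] / [8] / [9];  Q = [1, 4, 6, 9] / [2, 5] / [3] / [7] / [8];  common shape = (4, 2, 1, 1, 1)

Row-insert the values π_1, π_2, … into P one at a time, bumping the leftmost entry strictly greater than the inserted value down to the next row. The recording tableau Q records, in position (i, j), the step at which that cell was added to P.
  Insert 9 (step 1): P = [9];  Q = [1]
  Insert 5 (step 2): P = [5] / [9];  Q = [1] / [2]
  Insert 1 (step 3): P = [1] / [5] / [9];  Q = [1] / [2] / [3]
  Insert 8 (step 4): P = [1, 8] / [5] / [9];  Q = [1, 4] / [2] / [3]
  Insert 2 (step 5): P = [1, 2] / [5, 8] / [9];  Q = [1, 4] / [2, 5] / [3]
  Insert 7 (step 6): P = [1, 2, 7] / [5, 8] / [9];  Q = [1, 4, 6] / [2, 5] / [3]
  Insert 6 (step 7): P = [1, 2, 6] / [5, 7] / [8] / [9];  Q = [1, 4, 6] / [2, 5] / [3] / [7]
  Insert 3 (step 8): P = [1, 2, 3] / [5, 6] / [7] / [8] / [9];  Q = [1, 4, 6] / [2, 5] / [3] / [7] / [8]
  Insert 4 (step 9): P = [1, 2, 3, 4] / [5, 6] / [7] / [8] / [9];  Q = [1, 4, 6, 9] / [2, 5] / [3] / [7] / [8]
Final shape: (4, 2, 1, 1, 1).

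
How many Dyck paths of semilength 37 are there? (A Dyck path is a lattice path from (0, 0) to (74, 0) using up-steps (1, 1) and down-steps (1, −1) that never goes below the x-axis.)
C_37 = 45950804324621742364

These Dyck paths are counted by the Catalan number C_n = (1/(n + 1)) · C(2n, n). For n = 37: C_37 = (1/38) · C(74, 37) = 1746130564335626209832/38 = 45950804324621742364.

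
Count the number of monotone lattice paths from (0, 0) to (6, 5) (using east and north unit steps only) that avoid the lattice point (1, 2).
Number of paths = 294

Total paths from (0, 0) to (6, 5): C(11, 6) = 462. Paths through (1, 2): (paths (0, 0) → (1, 2)) × (paths (1, 2) → (6, 5)) = C(3, 1) · C(8, 5) = 3 · 56 = 168. Avoidance count = 462 − 168 = 294.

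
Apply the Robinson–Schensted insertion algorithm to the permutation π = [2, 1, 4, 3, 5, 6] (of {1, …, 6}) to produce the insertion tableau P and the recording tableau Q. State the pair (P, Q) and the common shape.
P = [1, 3, 5, 6] / [2, 4];  Q = [1, 3, 5, 6] / [2, 4];  common shape = (4, 2)

Row-insert the values π_1, π_2, … into P one at a time, bumping the leftmost entry strictly greater than the inserted value down to the next row. The recording tableau Q records, in position (i, j), the step at which that cell was added to P.
  Insert 2 (step 1): P = [2];  Q = [1]
  Insert 1 (step 2): P = [1] / [2];  Q = [1] / [2]
  Insert 4 (step 3): P = [1, 4] / [2];  Q = [1, 3] / [2]
  Insert 3 (step 4): P = [1, 3] / [2, 4];  Q = [1, 3] / [2, 4]
  Insert 5 (step 5): P = [1, 3, 5] / [2, 4];  Q = [1, 3, 5] / [2, 4]
  Insert 6 (step 6): P = [1, 3, 5, 6] / [2, 4];  Q = [1, 3, 5, 6] / [2, 4]
Final shape: (4, 2).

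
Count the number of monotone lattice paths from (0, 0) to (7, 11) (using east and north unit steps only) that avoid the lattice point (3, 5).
Number of paths = 20064

Total paths from (0, 0) to (7, 11): C(18, 7) = 31824. Paths through (3, 5): (paths (0, 0) → (3, 5)) × (paths (3, 5) → (7, 11)) = C(8, 3) · C(10, 4) = 56 · 210 = 11760. Avoidance count = 31824 − 11760 = 20064.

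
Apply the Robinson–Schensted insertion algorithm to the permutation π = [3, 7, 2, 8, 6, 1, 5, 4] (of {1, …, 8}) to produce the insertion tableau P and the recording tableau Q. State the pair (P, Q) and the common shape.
P = [1, 4, 8] / [2, 5] / [3, 6] / [7];  Q = [1, 2, 4] / [3, 5] / [6, 7] / [8];  common shape = (3, 2, 2, 1)

Row-insert the values π_1, π_2, … into P one at a time, bumping the leftmost entry strictly greater than the inserted value down to the next row. The recording tableau Q records, in position (i, j), the step at which that cell was added to P.
  Insert 3 (step 1): P = [3];  Q = [1]
  Insert 7 (step 2): P = [3, 7];  Q = [1, 2]
  Insert 2 (step 3): P = [2, 7] / [3];  Q = [1, 2] / [3]
  Insert 8 (step 4): P = [2, 7, 8] / [3];  Q = [1, 2, 4] / [3]
  Insert 6 (step 5): P = [2, 6, 8] / [3, 7];  Q = [1, 2, 4] / [3, 5]
  Insert 1 (step 6): P = [1, 6, 8] / [2, 7] / [3];  Q = [1, 2, 4] / [3, 5] / [6]
  Insert 5 (step 7): P = [1, 5, 8] / [2, 6] / [3, 7];  Q = [1, 2, 4] / [3, 5] / [6, 7]
  Insert 4 (step 8): P = [1, 4, 8] / [2, 5] / [3, 6] / [7];  Q = [1, 2, 4] / [3, 5] / [6, 7] / [8]
Final shape: (3, 2, 2, 1).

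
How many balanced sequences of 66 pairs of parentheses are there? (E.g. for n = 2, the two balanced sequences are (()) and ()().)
C_66 = 5632681584560312734993915705849145100

These balanced parentheses are counted by the Catalan number C_n = (1/(n + 1)) · C(2n, n). For n = 66: C_66 = (1/67) · C(132, 66) = 377389666165540953244592352291892721700/67 = 5632681584560312734993915705849145100.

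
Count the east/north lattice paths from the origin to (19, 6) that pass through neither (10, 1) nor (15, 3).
Number of paths = 134603

Inclusion–exclusion. Total paths: C(25, 19) = 177100. Through P₁: C(11, 10)·C(14, 9) = 22022. Through P₂: C(18, 15)·C(7, 4) = 28560. Since P₁ is strictly southwest of P₂, a monotone path through both must visit P₁ then P₂; paths through both = C(11, 10)·C(7, 5)·C(7, 4) = 8085. Avoid both = 177100 − 22022 − 28560 + 8085 = 134603.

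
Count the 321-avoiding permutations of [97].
C_97 = 14657929356129575437016877846657032761712954950899755100

These 321-avoiding permutations are counted by the Catalan number C_n = (1/(n + 1)) · C(2n, n). For n = 97: C_97 = (1/98) · C(194, 97) = 1436477076900698392827654028972389210647869585188175999800/98 = 14657929356129575437016877846657032761712954950899755100.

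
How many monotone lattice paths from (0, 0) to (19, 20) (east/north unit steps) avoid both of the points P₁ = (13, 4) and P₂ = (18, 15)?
Number of paths = 62585110590

Inclusion–exclusion. Total paths: C(39, 19) = 68923264410. Through P₁: C(17, 13)·C(22, 6) = 177578940. Through P₂: C(33, 18)·C(6, 1) = 6222949920. Since P₁ is strictly southwest of P₂, a monotone path through both must visit P₁ then P₂; paths through both = C(17, 13)·C(16, 5)·C(6, 1) = 62375040. Avoid both = 68923264410 − 177578940 − 6222949920 + 62375040 = 62585110590.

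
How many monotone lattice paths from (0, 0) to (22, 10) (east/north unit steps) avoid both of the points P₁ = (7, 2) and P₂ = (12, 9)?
Number of paths = 43941338

Inclusion–exclusion. Total paths: C(32, 22) = 64512240. Through P₁: C(9, 7)·C(23, 15) = 17651304. Through P₂: C(21, 12)·C(11, 10) = 3233230. Since P₁ is strictly southwest of P₂, a monotone path through both must visit P₁ then P₂; paths through both = C(9, 7)·C(12, 5)·C(11, 10) = 313632. Avoid both = 64512240 − 17651304 − 3233230 + 313632 = 43941338.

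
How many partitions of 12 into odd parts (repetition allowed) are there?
p_odd(12) = 15

Partitions of 12 using only odd parts 1, 3, 5, …: 11+1, 9+3, 9+1+1+1, 7+5, 7+3+1+1, 7+1+1+1+1+1, 5+5+1+1, 5+3+3+1, 5+3+1+1+1+1, 5+1+1+1+1+1+1+1, 3+3+3+3, 3+3+3+1+1+1, 3+3+1+1+1+1+1+1, 3+1+1+1+1+1+1+1+1+1, 1+1+1+1+1+1+1+1+1+1+1+1. There are 15. (Euler: this equals q(12), the number of distinct-part partitions.)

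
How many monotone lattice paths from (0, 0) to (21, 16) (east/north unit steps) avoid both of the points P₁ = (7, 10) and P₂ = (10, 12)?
Number of paths = 11504763600

Inclusion–exclusion. Total paths: C(37, 21) = 12875774670. Through P₁: C(17, 7)·C(20, 14) = 753804480. Through P₂: C(22, 10)·C(15, 11) = 882671790. Since P₁ is strictly southwest of P₂, a monotone path through both must visit P₁ then P₂; paths through both = C(17, 7)·C(5, 3)·C(15, 11) = 265465200. Avoid both = 12875774670 − 753804480 − 882671790 + 265465200 = 11504763600.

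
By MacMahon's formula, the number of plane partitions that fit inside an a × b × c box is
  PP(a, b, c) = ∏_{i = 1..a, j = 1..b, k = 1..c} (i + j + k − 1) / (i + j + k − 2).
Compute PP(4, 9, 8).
PP(4, 9, 8) = 151561524301616

Evaluate the triple product over i = 1..4, j = 1..9, k = 1..8. The factors are (2/1) · (3/2) · (4/3) · (5/4) · (6/5) · (7/6) · (8/7) · (9/8) · … (288 factors total). The numerators and denominators telescope so the product is an integer; carrying out the multiplication exactly gives PP(4, 9, 8) = 151561524301616.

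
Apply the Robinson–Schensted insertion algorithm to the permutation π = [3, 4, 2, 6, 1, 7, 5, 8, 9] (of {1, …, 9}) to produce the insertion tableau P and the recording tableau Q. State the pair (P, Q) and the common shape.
P = [1, 4, 5, 7, 8, 9] / [2, 6] / [3];  Q = [1, 2, 4, 6, 8, 9] / [3, 7] / [5];  common shape = (6, 2, 1)

Row-insert the values π_1, π_2, … into P one at a time, bumping the leftmost entry strictly greater than the inserted value down to the next row. The recording tableau Q records, in position (i, j), the step at which that cell was added to P.
  Insert 3 (step 1): P = [3];  Q = [1]
  Insert 4 (step 2): P = [3, 4];  Q = [1, 2]
  Insert 2 (step 3): P = [2, 4] / [3];  Q = [1, 2] / [3]
  Insert 6 (step 4): P = [2, 4, 6] / [3];  Q = [1, 2, 4] / [3]
  Insert 1 (step 5): P = [1, 4, 6] / [2] / [3];  Q = [1, 2, 4] / [3] / [5]
  Insert 7 (step 6): P = [1, 4, 6, 7] / [2] / [3];  Q = [1, 2, 4, 6] / [3] / [5]
  Insert 5 (step 7): P = [1, 4, 5, 7] / [2, 6] / [3];  Q = [1, 2, 4, 6] / [3, 7] / [5]
  Insert 8 (step 8): P = [1, 4, 5, 7, 8] / [2, 6] / [3];  Q = [1, 2, 4, 6, 8] / [3, 7] / [5]
  Insert 9 (step 9): P = [1, 4, 5, 7, 8, 9] / [2, 6] / [3];  Q = [1, 2, 4, 6, 8, 9] / [3, 7] / [5]
Final shape: (6, 2, 1).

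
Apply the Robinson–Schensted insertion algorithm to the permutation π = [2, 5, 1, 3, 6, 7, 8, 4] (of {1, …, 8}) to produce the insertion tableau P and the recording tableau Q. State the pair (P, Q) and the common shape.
P = [1, 3, 4, 7, 8] / [2, 5, 6];  Q = [1, 2, 5, 6, 7] / [3, 4, 8];  common shape = (5, 3)

Row-insert the values π_1, π_2, … into P one at a time, bumping the leftmost entry strictly greater than the inserted value down to the next row. The recording tableau Q records, in position (i, j), the step at which that cell was added to P.
  Insert 2 (step 1): P = [2];  Q = [1]
  Insert 5 (step 2): P = [2, 5];  Q = [1, 2]
  Insert 1 (step 3): P = [1, 5] / [2];  Q = [1, 2] / [3]
  Insert 3 (step 4): P = [1, 3] / [2, 5];  Q = [1, 2] / [3, 4]
  Insert 6 (step 5): P = [1, 3, 6] / [2, 5];  Q = [1, 2, 5] / [3, 4]
  Insert 7 (step 6): P = [1, 3, 6, 7] / [2, 5];  Q = [1, 2, 5, 6] / [3, 4]
  Insert 8 (step 7): P = [1, 3, 6, 7, 8] / [2, 5];  Q = [1, 2, 5, 6, 7] / [3, 4]
  Insert 4 (step 8): P = [1, 3, 4, 7, 8] / [2, 5, 6];  Q = [1, 2, 5, 6, 7] / [3, 4, 8]
Final shape: (5, 3).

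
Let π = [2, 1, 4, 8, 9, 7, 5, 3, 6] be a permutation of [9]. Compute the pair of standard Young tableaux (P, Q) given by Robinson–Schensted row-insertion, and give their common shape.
P = [1, 3, 5, 6] / [2, 4, 9] / [7] / [8];  Q = [1, 3, 4, 5] / [2, 6, 9] / [7] / [8];  common shape = (4, 3, 1, 1)

Row-insert the values π_1, π_2, … into P one at a time, bumping the leftmost entry strictly greater than the inserted value down to the next row. The recording tableau Q records, in position (i, j), the step at which that cell was added to P.
  Insert 2 (step 1): P = [2];  Q = [1]
  Insert 1 (step 2): P = [1] / [2];  Q = [1] / [2]
  Insert 4 (step 3): P = [1, 4] / [2];  Q = [1, 3] / [2]
  Insert 8 (step 4): P = [1, 4, 8] / [2];  Q = [1, 3, 4] / [2]
  Insert 9 (step 5): P = [1, 4, 8, 9] / [2];  Q = [1, 3, 4, 5] / [2]
  Insert 7 (step 6): P = [1, 4, 7, 9] / [2, 8];  Q = [1, 3, 4, 5] / [2, 6]
  Insert 5 (step 7): P = [1, 4, 5, 9] / [2, 7] / [8];  Q = [1, 3, 4, 5] / [2, 6] / [7]
  Insert 3 (step 8): P = [1, 3, 5, 9] / [2, 4] / [7] / [8];  Q = [1, 3, 4, 5] / [2, 6] / [7] / [8]
  Insert 6 (step 9): P = [1, 3, 5, 6] / [2, 4, 9] / [7] / [8];  Q = [1, 3, 4, 5] / [2, 6, 9] / [7] / [8]
Final shape: (4, 3, 1, 1).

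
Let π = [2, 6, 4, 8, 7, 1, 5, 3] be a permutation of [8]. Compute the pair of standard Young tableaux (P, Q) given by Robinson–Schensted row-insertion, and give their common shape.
P = [1, 3, 5] / [2, 4] / [6, 7] / [8];  Q = [1, 2, 4] / [3, 5] / [6, 7] / [8];  common shape = (3, 2, 2, 1)

Row-insert the values π_1, π_2, … into P one at a time, bumping the leftmost entry strictly greater than the inserted value down to the next row. The recording tableau Q records, in position (i, j), the step at which that cell was added to P.
  Insert 2 (step 1): P = [2];  Q = [1]
  Insert 6 (step 2): P = [2, 6];  Q = [1, 2]
  Insert 4 (step 3): P = [2, 4] / [6];  Q = [1, 2] / [3]
  Insert 8 (step 4): P = [2, 4, 8] / [6];  Q = [1, 2, 4] / [3]
  Insert 7 (step 5): P = [2, 4, 7] / [6, 8];  Q = [1, 2, 4] / [3, 5]
  Insert 1 (step 6): P = [1, 4, 7] / [2, 8] / [6];  Q = [1, 2, 4] / [3, 5] / [6]
  Insert 5 (step 7): P = [1, 4, 5] / [2, 7] / [6, 8];  Q = [1, 2, 4] / [3, 5] / [6, 7]
  Insert 3 (step 8): P = [1, 3, 5] / [2, 4] / [6, 7] / [8];  Q = [1, 2, 4] / [3, 5] / [6, 7] / [8]
Final shape: (3, 2, 2, 1).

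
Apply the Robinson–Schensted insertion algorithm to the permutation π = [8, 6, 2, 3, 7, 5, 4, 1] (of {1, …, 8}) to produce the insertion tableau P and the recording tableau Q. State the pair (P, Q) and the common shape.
P = [1, 3, 4] / [2, 7] / [5] / [6] / [8];  Q = [1, 4, 5] / [2, 6] / [3] / [7] / [8];  common shape = (3, 2, 1, 1, 1)

Row-insert the values π_1, π_2, … into P one at a time, bumping the leftmost entry strictly greater than the inserted value down to the next row. The recording tableau Q records, in position (i, j), the step at which that cell was added to P.
  Insert 8 (step 1): P = [8];  Q = [1]
  Insert 6 (step 2): P = [6] / [8];  Q = [1] / [2]
  Insert 2 (step 3): P = [2] / [6] / [8];  Q = [1] / [2] / [3]
  Insert 3 (step 4): P = [2, 3] / [6] / [8];  Q = [1, 4] / [2] / [3]
  Insert 7 (step 5): P = [2, 3, 7] / [6] / [8];  Q = [1, 4, 5] / [2] / [3]
  Insert 5 (step 6): P = [2, 3, 5] / [6, 7] / [8];  Q = [1, 4, 5] / [2, 6] / [3]
  Insert 4 (step 7): P = [2, 3, 4] / [5, 7] / [6] / [8];  Q = [1, 4, 5] / [2, 6] / [3] / [7]
  Insert 1 (step 8): P = [1, 3, 4] / [2, 7] / [5] / [6] / [8];  Q = [1, 4, 5] / [2, 6] / [3] / [7] / [8]
Final shape: (3, 2, 1, 1, 1).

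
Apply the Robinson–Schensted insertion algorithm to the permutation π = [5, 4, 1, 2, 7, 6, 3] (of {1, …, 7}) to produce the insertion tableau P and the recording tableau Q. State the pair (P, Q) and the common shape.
P = [1, 2, 3] / [4, 6] / [5, 7];  Q = [1, 4, 5] / [2, 6] / [3, 7];  common shape = (3, 2, 2)

Row-insert the values π_1, π_2, … into P one at a time, bumping the leftmost entry strictly greater than the inserted value down to the next row. The recording tableau Q records, in position (i, j), the step at which that cell was added to P.
  Insert 5 (step 1): P = [5];  Q = [1]
  Insert 4 (step 2): P = [4] / [5];  Q = [1] / [2]
  Insert 1 (step 3): P = [1] / [4] / [5];  Q = [1] / [2] / [3]
  Insert 2 (step 4): P = [1, 2] / [4] / [5];  Q = [1, 4] / [2] / [3]
  Insert 7 (step 5): P = [1, 2, 7] / [4] / [5];  Q = [1, 4, 5] / [2] / [3]
  Insert 6 (step 6): P = [1, 2, 6] / [4, 7] / [5];  Q = [1, 4, 5] / [2, 6] / [3]
  Insert 3 (step 7): P = [1, 2, 3] / [4, 6] / [5, 7];  Q = [1, 4, 5] / [2, 6] / [3, 7]
Final shape: (3, 2, 2).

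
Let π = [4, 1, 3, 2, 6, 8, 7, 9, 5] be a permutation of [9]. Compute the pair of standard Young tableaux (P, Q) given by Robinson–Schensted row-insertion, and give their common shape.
P = [1, 2, 5, 7, 9] / [3, 6] / [4, 8];  Q = [1, 3, 5, 6, 8] / [2, 7] / [4, 9];  common shape = (5, 2, 2)

Row-insert the values π_1, π_2, … into P one at a time, bumping the leftmost entry strictly greater than the inserted value down to the next row. The recording tableau Q records, in position (i, j), the step at which that cell was added to P.
  Insert 4 (step 1): P = [4];  Q = [1]
  Insert 1 (step 2): P = [1] / [4];  Q = [1] / [2]
  Insert 3 (step 3): P = [1, 3] / [4];  Q = [1, 3] / [2]
  Insert 2 (step 4): P = [1, 2] / [3] / [4];  Q = [1, 3] / [2] / [4]
  Insert 6 (step 5): P = [1, 2, 6] / [3] / [4];  Q = [1, 3, 5] / [2] / [4]
  Insert 8 (step 6): P = [1, 2, 6, 8] / [3] / [4];  Q = [1, 3, 5, 6] / [2] / [4]
  Insert 7 (step 7): P = [1, 2, 6, 7] / [3, 8] / [4];  Q = [1, 3, 5, 6] / [2, 7] / [4]
  Insert 9 (step 8): P = [1, 2, 6, 7, 9] / [3, 8] / [4];  Q = [1, 3, 5, 6, 8] / [2, 7] / [4]
  Insert 5 (step 9): P = [1, 2, 5, 7, 9] / [3, 6] / [4, 8];  Q = [1, 3, 5, 6, 8] / [2, 7] / [4, 9]
Final shape: (5, 2, 2).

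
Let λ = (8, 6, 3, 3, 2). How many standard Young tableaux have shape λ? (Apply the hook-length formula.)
# SYT of shape (8, 6, 3, 3, 2) = 1584282700

Hook-length formula: f^λ = n! / Π hook(c), product over all cells c of the Young diagram. For λ = (8, 6, 3, 3, 2), n = 22 boxes. Hook lengths by row (left-to-right, top-to-bottom): [12, 11, 9, 6, 5, 4, 2, 1]; [9, 8, 6, 3, 2, 1]; [5, 4, 2]; [4, 3, 1]; [2, 1]. Product of hooks = 709469798400. So f^λ = 22! / 709469798400 = 1124000727777607680000 / 709469798400 = 1584282700.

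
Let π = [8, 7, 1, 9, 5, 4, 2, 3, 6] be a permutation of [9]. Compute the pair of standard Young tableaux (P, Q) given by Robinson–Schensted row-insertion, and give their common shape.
P = [1, 2, 3, 6] / [4, 9] / [5] / [7] / [8];  Q = [1, 4, 8, 9] / [2, 5] / [3] / [6] / [7];  common shape = (4, 2, 1, 1, 1)

Row-insert the values π_1, π_2, … into P one at a time, bumping the leftmost entry strictly greater than the inserted value down to the next row. The recording tableau Q records, in position (i, j), the step at which that cell was added to P.
  Insert 8 (step 1): P = [8];  Q = [1]
  Insert 7 (step 2): P = [7] / [8];  Q = [1] / [2]
  Insert 1 (step 3): P = [1] / [7] / [8];  Q = [1] / [2] / [3]
  Insert 9 (step 4): P = [1, 9] / [7] / [8];  Q = [1, 4] / [2] / [3]
  Insert 5 (step 5): P = [1, 5] / [7, 9] / [8];  Q = [1, 4] / [2, 5] / [3]
  Insert 4 (step 6): P = [1, 4] / [5, 9] / [7] / [8];  Q = [1, 4] / [2, 5] / [3] / [6]
  Insert 2 (step 7): P = [1, 2] / [4, 9] / [5] / [7] / [8];  Q = [1, 4] / [2, 5] / [3] / [6] / [7]
  Insert 3 (step 8): P = [1, 2, 3] / [4, 9] / [5] / [7] / [8];  Q = [1, 4, 8] / [2, 5] / [3] / [6] / [7]
  Insert 6 (step 9): P = [1, 2, 3, 6] / [4, 9] / [5] / [7] / [8];  Q = [1, 4, 8, 9] / [2, 5] / [3] / [6] / [7]
Final shape: (4, 2, 1, 1, 1).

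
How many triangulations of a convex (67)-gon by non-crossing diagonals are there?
C_65 = 1440418573150919668872489894243865350

These polygon triangulations are counted by the Catalan number C_n = (1/(n + 1)) · C(2n, n). For n = 65: C_65 = (1/66) · C(130, 65) = 95067625827960698145584333020095113100/66 = 1440418573150919668872489894243865350.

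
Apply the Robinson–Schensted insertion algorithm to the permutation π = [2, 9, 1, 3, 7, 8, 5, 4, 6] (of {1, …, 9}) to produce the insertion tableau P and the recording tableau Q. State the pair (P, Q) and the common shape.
P = [1, 3, 4, 6] / [2, 5, 8] / [7] / [9];  Q = [1, 2, 5, 6] / [3, 4, 9] / [7] / [8];  common shape = (4, 3, 1, 1)

Row-insert the values π_1, π_2, … into P one at a time, bumping the leftmost entry strictly greater than the inserted value down to the next row. The recording tableau Q records, in position (i, j), the step at which that cell was added to P.
  Insert 2 (step 1): P = [2];  Q = [1]
  Insert 9 (step 2): P = [2, 9];  Q = [1, 2]
  Insert 1 (step 3): P = [1, 9] / [2];  Q = [1, 2] / [3]
  Insert 3 (step 4): P = [1, 3] / [2, 9];  Q = [1, 2] / [3, 4]
  Insert 7 (step 5): P = [1, 3, 7] / [2, 9];  Q = [1, 2, 5] / [3, 4]
  Insert 8 (step 6): P = [1, 3, 7, 8] / [2, 9];  Q = [1, 2, 5, 6] / [3, 4]
  Insert 5 (step 7): P = [1, 3, 5, 8] / [2, 7] / [9];  Q = [1, 2, 5, 6] / [3, 4] / [7]
  Insert 4 (step 8): P = [1, 3, 4, 8] / [2, 5] / [7] / [9];  Q = [1, 2, 5, 6] / [3, 4] / [7] / [8]
  Insert 6 (step 9): P = [1, 3, 4, 6] / [2, 5, 8] / [7] / [9];  Q = [1, 2, 5, 6] / [3, 4, 9] / [7] / [8]
Final shape: (4, 3, 1, 1).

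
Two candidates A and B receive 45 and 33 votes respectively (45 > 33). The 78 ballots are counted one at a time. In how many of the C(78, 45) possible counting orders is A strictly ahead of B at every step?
Strict-lead orderings = 1677257488278232514920

Total orderings of the 78 votes with 45 for A: C(78, 45) = 10902173673808511346980. By the Bertrand ballot formula (Cycle Lemma / reflection principle), the number of orderings in which A is strictly ahead of B throughout is (p − q)/(p + q) · C(p + q, p) = (45 − 33)/(45 + 33) · 10902173673808511346980 = 1677257488278232514920.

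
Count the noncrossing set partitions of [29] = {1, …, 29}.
C_29 = 1002242216651368

These noncrossing partitions are counted by the Catalan number C_n = (1/(n + 1)) · C(2n, n). For n = 29: C_29 = (1/30) · C(58, 29) = 30067266499541040/30 = 1002242216651368.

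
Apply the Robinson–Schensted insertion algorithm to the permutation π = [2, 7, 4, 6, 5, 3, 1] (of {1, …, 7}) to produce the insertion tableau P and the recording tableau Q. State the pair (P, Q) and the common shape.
P = [1, 3, 5] / [2] / [4] / [6] / [7];  Q = [1, 2, 4] / [3] / [5] / [6] / [7];  common shape = (3, 1, 1, 1, 1)

Row-insert the values π_1, π_2, … into P one at a time, bumping the leftmost entry strictly greater than the inserted value down to the next row. The recording tableau Q records, in position (i, j), the step at which that cell was added to P.
  Insert 2 (step 1): P = [2];  Q = [1]
  Insert 7 (step 2): P = [2, 7];  Q = [1, 2]
  Insert 4 (step 3): P = [2, 4] / [7];  Q = [1, 2] / [3]
  Insert 6 (step 4): P = [2, 4, 6] / [7];  Q = [1, 2, 4] / [3]
  Insert 5 (step 5): P = [2, 4, 5] / [6] / [7];  Q = [1, 2, 4] / [3] / [5]
  Insert 3 (step 6): P = [2, 3, 5] / [4] / [6] / [7];  Q = [1, 2, 4] / [3] / [5] / [6]
  Insert 1 (step 7): P = [1, 3, 5] / [2] / [4] / [6] / [7];  Q = [1, 2, 4] / [3] / [5] / [6] / [7]
Final shape: (3, 1, 1, 1, 1).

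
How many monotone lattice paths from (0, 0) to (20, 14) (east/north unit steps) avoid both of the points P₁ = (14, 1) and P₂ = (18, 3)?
Number of paths = 1391482470

Inclusion–exclusion. Total paths: C(34, 20) = 1391975640. Through P₁: C(15, 14)·C(19, 6) = 406980. Through P₂: C(21, 18)·C(13, 2) = 103740. Since P₁ is strictly southwest of P₂, a monotone path through both must visit P₁ then P₂; paths through both = C(15, 14)·C(6, 4)·C(13, 2) = 17550. Avoid both = 1391975640 − 406980 − 103740 + 17550 = 1391482470.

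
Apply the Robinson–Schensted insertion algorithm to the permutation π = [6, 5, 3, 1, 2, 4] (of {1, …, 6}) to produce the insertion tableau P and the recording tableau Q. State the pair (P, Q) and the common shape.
P = [1, 2, 4] / [3] / [5] / [6];  Q = [1, 5, 6] / [2] / [3] / [4];  common shape = (3, 1, 1, 1)

Row-insert the values π_1, π_2, … into P one at a time, bumping the leftmost entry strictly greater than the inserted value down to the next row. The recording tableau Q records, in position (i, j), the step at which that cell was added to P.
  Insert 6 (step 1): P = [6];  Q = [1]
  Insert 5 (step 2): P = [5] / [6];  Q = [1] / [2]
  Insert 3 (step 3): P = [3] / [5] / [6];  Q = [1] / [2] / [3]
  Insert 1 (step 4): P = [1] / [3] / [5] / [6];  Q = [1] / [2] / [3] / [4]
  Insert 2 (step 5): P = [1, 2] / [3] / [5] / [6];  Q = [1, 5] / [2] / [3] / [4]
  Insert 4 (step 6): P = [1, 2, 4] / [3] / [5] / [6];  Q = [1, 5, 6] / [2] / [3] / [4]
Final shape: (3, 1, 1, 1).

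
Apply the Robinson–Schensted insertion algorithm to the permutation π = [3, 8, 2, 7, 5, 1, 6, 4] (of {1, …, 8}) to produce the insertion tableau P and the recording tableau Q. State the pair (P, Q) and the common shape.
P = [1, 4, 6] / [2, 5] / [3, 7] / [8];  Q = [1, 2, 7] / [3, 4] / [5, 8] / [6];  common shape = (3, 2, 2, 1)

Row-insert the values π_1, π_2, … into P one at a time, bumping the leftmost entry strictly greater than the inserted value down to the next row. The recording tableau Q records, in position (i, j), the step at which that cell was added to P.
  Insert 3 (step 1): P = [3];  Q = [1]
  Insert 8 (step 2): P = [3, 8];  Q = [1, 2]
  Insert 2 (step 3): P = [2, 8] / [3];  Q = [1, 2] / [3]
  Insert 7 (step 4): P = [2, 7] / [3, 8];  Q = [1, 2] / [3, 4]
  Insert 5 (step 5): P = [2, 5] / [3, 7] / [8];  Q = [1, 2] / [3, 4] / [5]
  Insert 1 (step 6): P = [1, 5] / [2, 7] / [3] / [8];  Q = [1, 2] / [3, 4] / [5] / [6]
  Insert 6 (step 7): P = [1, 5, 6] / [2, 7] / [3] / [8];  Q = [1, 2, 7] / [3, 4] / [5] / [6]
  Insert 4 (step 8): P = [1, 4, 6] / [2, 5] / [3, 7] / [8];  Q = [1, 2, 7] / [3, 4] / [5, 8] / [6]
Final shape: (3, 2, 2, 1).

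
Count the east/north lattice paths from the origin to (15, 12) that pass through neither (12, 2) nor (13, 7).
Number of paths = 15741380

Inclusion–exclusion. Total paths: C(27, 15) = 17383860. Through P₁: C(14, 12)·C(13, 3) = 26026. Through P₂: C(20, 13)·C(7, 2) = 1627920. Since P₁ is strictly southwest of P₂, a monotone path through both must visit P₁ then P₂; paths through both = C(14, 12)·C(6, 1)·C(7, 2) = 11466. Avoid both = 17383860 − 26026 − 1627920 + 11466 = 15741380.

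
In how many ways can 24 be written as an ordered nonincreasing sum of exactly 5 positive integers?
p(24, 5 parts) = 164

Partitions of n into exactly k parts are in bijection with partitions of n − k into at most k parts (subtract 1 from each part). So p(24, exactly 5) = p(19, parts ≤ 5). Computing via the recurrence p(m, j) = p(m, j−1) + p(m−j, j) gives 164.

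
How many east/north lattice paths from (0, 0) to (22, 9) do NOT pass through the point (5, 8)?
Number of paths = 20136909

Total paths from (0, 0) to (22, 9): C(31, 22) = 20160075. Paths through (5, 8): (paths (0, 0) → (5, 8)) × (paths (5, 8) → (22, 9)) = C(13, 5) · C(18, 17) = 1287 · 18 = 23166. Avoidance count = 20160075 − 23166 = 20136909.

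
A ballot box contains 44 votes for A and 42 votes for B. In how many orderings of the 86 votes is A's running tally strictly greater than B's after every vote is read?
Strict-lead orderings = 150853479205085351660700

Total orderings of the 86 votes with 44 for A: C(86, 44) = 6486699605818670121410100. By the Bertrand ballot formula (Cycle Lemma / reflection principle), the number of orderings in which A is strictly ahead of B throughout is (p − q)/(p + q) · C(p + q, p) = (44 − 42)/(44 + 42) · 6486699605818670121410100 = 150853479205085351660700.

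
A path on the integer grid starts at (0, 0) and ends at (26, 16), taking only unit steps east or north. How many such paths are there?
Number of paths = 166509721602

A monotone lattice path from (0, 0) to (26, 16) consists of 26 east steps and 16 north steps in some order, so it is determined by which 26 of the 42 steps are east. The count is C(42, 26) = 166509721602.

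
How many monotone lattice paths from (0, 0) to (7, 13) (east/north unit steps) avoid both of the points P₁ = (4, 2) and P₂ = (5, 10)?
Number of paths = 43380

Inclusion–exclusion. Total paths: C(20, 7) = 77520. Through P₁: C(6, 4)·C(14, 3) = 5460. Through P₂: C(15, 5)·C(5, 2) = 30030. Since P₁ is strictly southwest of P₂, a monotone path through both must visit P₁ then P₂; paths through both = C(6, 4)·C(9, 1)·C(5, 2) = 1350. Avoid both = 77520 − 5460 − 30030 + 1350 = 43380.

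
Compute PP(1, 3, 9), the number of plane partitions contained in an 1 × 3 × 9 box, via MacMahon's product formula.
PP(1, 3, 9) = 220

Evaluate the triple product over i = 1..1, j = 1..3, k = 1..9. The factors are (2/1) · (3/2) · (4/3) · (5/4) · (6/5) · (7/6) · (8/7) · (9/8) · … (27 factors total). The numerators and denominators telescope so the product is an integer; carrying out the multiplication exactly gives PP(1, 3, 9) = 220.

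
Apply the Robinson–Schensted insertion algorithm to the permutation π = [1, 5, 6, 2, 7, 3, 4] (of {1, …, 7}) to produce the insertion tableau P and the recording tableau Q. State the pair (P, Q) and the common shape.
P = [1, 2, 3, 4] / [5, 6, 7];  Q = [1, 2, 3, 5] / [4, 6, 7];  common shape = (4, 3)

Row-insert the values π_1, π_2, … into P one at a time, bumping the leftmost entry strictly greater than the inserted value down to the next row. The recording tableau Q records, in position (i, j), the step at which that cell was added to P.
  Insert 1 (step 1): P = [1];  Q = [1]
  Insert 5 (step 2): P = [1, 5];  Q = [1, 2]
  Insert 6 (step 3): P = [1, 5, 6];  Q = [1, 2, 3]
  Insert 2 (step 4): P = [1, 2, 6] / [5];  Q = [1, 2, 3] / [4]
  Insert 7 (step 5): P = [1, 2, 6, 7] / [5];  Q = [1, 2, 3, 5] / [4]
  Insert 3 (step 6): P = [1, 2, 3, 7] / [5, 6];  Q = [1, 2, 3, 5] / [4, 6]
  Insert 4 (step 7): P = [1, 2, 3, 4] / [5, 6, 7];  Q = [1, 2, 3, 5] / [4, 6, 7]
Final shape: (4, 3).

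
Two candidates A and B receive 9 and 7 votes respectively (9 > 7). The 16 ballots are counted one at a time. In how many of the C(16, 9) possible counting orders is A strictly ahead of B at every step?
Strict-lead orderings = 1430

Total orderings of the 16 votes with 9 for A: C(16, 9) = 11440. By the Bertrand ballot formula (Cycle Lemma / reflection principle), the number of orderings in which A is strictly ahead of B throughout is (p − q)/(p + q) · C(p + q, p) = (9 − 7)/(9 + 7) · 11440 = 1430.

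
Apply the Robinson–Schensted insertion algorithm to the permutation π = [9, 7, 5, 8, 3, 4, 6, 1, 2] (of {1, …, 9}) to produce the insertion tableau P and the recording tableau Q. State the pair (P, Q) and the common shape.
P = [1, 2, 6] / [3, 4] / [5, 8] / [7] / [9];  Q = [1, 4, 7] / [2, 6] / [3, 9] / [5] / [8];  common shape = (3, 2, 2, 1, 1)

Row-insert the values π_1, π_2, … into P one at a time, bumping the leftmost entry strictly greater than the inserted value down to the next row. The recording tableau Q records, in position (i, j), the step at which that cell was added to P.
  Insert 9 (step 1): P = [9];  Q = [1]
  Insert 7 (step 2): P = [7] / [9];  Q = [1] / [2]
  Insert 5 (step 3): P = [5] / [7] / [9];  Q = [1] / [2] / [3]
  Insert 8 (step 4): P = [5, 8] / [7] / [9];  Q = [1, 4] / [2] / [3]
  Insert 3 (step 5): P = [3, 8] / [5] / [7] / [9];  Q = [1, 4] / [2] / [3] / [5]
  Insert 4 (step 6): P = [3, 4] / [5, 8] / [7] / [9];  Q = [1, 4] / [2, 6] / [3] / [5]
  Insert 6 (step 7): P = [3, 4, 6] / [5, 8] / [7] / [9];  Q = [1, 4, 7] / [2, 6] / [3] / [5]
  Insert 1 (step 8): P = [1, 4, 6] / [3, 8] / [5] / [7] / [9];  Q = [1, 4, 7] / [2, 6] / [3] / [5] / [8]
  Insert 2 (step 9): P = [1, 2, 6] / [3, 4] / [5, 8] / [7] / [9];  Q = [1, 4, 7] / [2, 6] / [3, 9] / [5] / [8]
Final shape: (3, 2, 2, 1, 1).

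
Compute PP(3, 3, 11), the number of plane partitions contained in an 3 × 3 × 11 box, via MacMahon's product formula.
PP(3, 3, 11) = 2318680

Evaluate the triple product over i = 1..3, j = 1..3, k = 1..11. The factors are (2/1) · (3/2) · (4/3) · (5/4) · (6/5) · (7/6) · (8/7) · (9/8) · … (99 factors total). The numerators and denominators telescope so the product is an integer; carrying out the multiplication exactly gives PP(3, 3, 11) = 2318680.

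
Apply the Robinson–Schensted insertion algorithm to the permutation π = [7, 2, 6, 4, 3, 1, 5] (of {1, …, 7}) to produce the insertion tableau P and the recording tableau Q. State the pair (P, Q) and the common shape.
P = [1, 3, 5] / [2] / [4] / [6] / [7];  Q = [1, 3, 7] / [2] / [4] / [5] / [6];  common shape = (3, 1, 1, 1, 1)

Row-insert the values π_1, π_2, … into P one at a time, bumping the leftmost entry strictly greater than the inserted value down to the next row. The recording tableau Q records, in position (i, j), the step at which that cell was added to P.
  Insert 7 (step 1): P = [7];  Q = [1]
  Insert 2 (step 2): P = [2] / [7];  Q = [1] / [2]
  Insert 6 (step 3): P = [2, 6] / [7];  Q = [1, 3] / [2]
  Insert 4 (step 4): P = [2, 4] / [6] / [7];  Q = [1, 3] / [2] / [4]
  Insert 3 (step 5): P = [2, 3] / [4] / [6] / [7];  Q = [1, 3] / [2] / [4] / [5]
  Insert 1 (step 6): P = [1, 3] / [2] / [4] / [6] / [7];  Q = [1, 3] / [2] / [4] / [5] / [6]
  Insert 5 (step 7): P = [1, 3, 5] / [2] / [4] / [6] / [7];  Q = [1, 3, 7] / [2] / [4] / [5] / [6]
Final shape: (3, 1, 1, 1, 1).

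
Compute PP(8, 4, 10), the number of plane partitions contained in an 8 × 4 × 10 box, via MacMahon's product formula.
PP(8, 4, 10) = 1268665346776464

Evaluate the triple product over i = 1..8, j = 1..4, k = 1..10. The factors are (2/1) · (3/2) · (4/3) · (5/4) · (6/5) · (7/6) · (8/7) · (9/8) · … (320 factors total). The numerators and denominators telescope so the product is an integer; carrying out the multiplication exactly gives PP(8, 4, 10) = 1268665346776464.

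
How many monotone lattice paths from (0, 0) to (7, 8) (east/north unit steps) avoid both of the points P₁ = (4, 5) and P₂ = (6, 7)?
Number of paths = 1995

Inclusion–exclusion. Total paths: C(15, 7) = 6435. Through P₁: C(9, 4)·C(6, 3) = 2520. Through P₂: C(13, 6)·C(2, 1) = 3432. Since P₁ is strictly southwest of P₂, a monotone path through both must visit P₁ then P₂; paths through both = C(9, 4)·C(4, 2)·C(2, 1) = 1512. Avoid both = 6435 − 2520 − 3432 + 1512 = 1995.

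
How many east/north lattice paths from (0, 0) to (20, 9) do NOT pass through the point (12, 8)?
Number of paths = 8881275

Total paths from (0, 0) to (20, 9): C(29, 20) = 10015005. Paths through (12, 8): (paths (0, 0) → (12, 8)) × (paths (12, 8) → (20, 9)) = C(20, 12) · C(9, 8) = 125970 · 9 = 1133730. Avoidance count = 10015005 − 1133730 = 8881275.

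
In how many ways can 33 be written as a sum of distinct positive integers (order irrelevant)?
q(33) = 448

A partition into distinct parts is a strictly decreasing sequence summing to n. The recurrence d(n, m) = d(n, m−1) + d(n−m, m−1) (use part m at most once) with q(n) = d(n, n) gives q(33) = 448. (Euler's theorem: # distinct-part partitions = # odd-part partitions.)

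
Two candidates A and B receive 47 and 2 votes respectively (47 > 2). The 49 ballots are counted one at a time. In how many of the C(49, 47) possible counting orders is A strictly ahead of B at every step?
Strict-lead orderings = 1080

Total orderings of the 49 votes with 47 for A: C(49, 47) = 1176. By the Bertrand ballot formula (Cycle Lemma / reflection principle), the number of orderings in which A is strictly ahead of B throughout is (p − q)/(p + q) · C(p + q, p) = (47 − 2)/(47 + 2) · 1176 = 1080.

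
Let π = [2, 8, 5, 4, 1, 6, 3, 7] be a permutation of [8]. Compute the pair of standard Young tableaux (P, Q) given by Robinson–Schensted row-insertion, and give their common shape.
P = [1, 3, 6, 7] / [2, 4] / [5] / [8];  Q = [1, 2, 6, 8] / [3, 7] / [4] / [5];  common shape = (4, 2, 1, 1)

Row-insert the values π_1, π_2, … into P one at a time, bumping the leftmost entry strictly greater than the inserted value down to the next row. The recording tableau Q records, in position (i, j), the step at which that cell was added to P.
  Insert 2 (step 1): P = [2];  Q = [1]
  Insert 8 (step 2): P = [2, 8];  Q = [1, 2]
  Insert 5 (step 3): P = [2, 5] / [8];  Q = [1, 2] / [3]
  Insert 4 (step 4): P = [2, 4] / [5] / [8];  Q = [1, 2] / [3] / [4]
  Insert 1 (step 5): P = [1, 4] / [2] / [5] / [8];  Q = [1, 2] / [3] / [4] / [5]
  Insert 6 (step 6): P = [1, 4, 6] / [2] / [5] / [8];  Q = [1, 2, 6] / [3] / [4] / [5]
  Insert 3 (step 7): P = [1, 3, 6] / [2, 4] / [5] / [8];  Q = [1, 2, 6] / [3, 7] / [4] / [5]
  Insert 7 (step 8): P = [1, 3, 6, 7] / [2, 4] / [5] / [8];  Q = [1, 2, 6, 8] / [3, 7] / [4] / [5]
Final shape: (4, 2, 1, 1).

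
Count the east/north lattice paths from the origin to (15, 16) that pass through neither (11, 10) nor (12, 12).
Number of paths = 168859555

Inclusion–exclusion. Total paths: C(31, 15) = 300540195. Through P₁: C(21, 11)·C(10, 4) = 74070360. Through P₂: C(24, 12)·C(7, 3) = 94645460. Since P₁ is strictly southwest of P₂, a monotone path through both must visit P₁ then P₂; paths through both = C(21, 11)·C(3, 1)·C(7, 3) = 37035180. Avoid both = 300540195 − 74070360 − 94645460 + 37035180 = 168859555.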